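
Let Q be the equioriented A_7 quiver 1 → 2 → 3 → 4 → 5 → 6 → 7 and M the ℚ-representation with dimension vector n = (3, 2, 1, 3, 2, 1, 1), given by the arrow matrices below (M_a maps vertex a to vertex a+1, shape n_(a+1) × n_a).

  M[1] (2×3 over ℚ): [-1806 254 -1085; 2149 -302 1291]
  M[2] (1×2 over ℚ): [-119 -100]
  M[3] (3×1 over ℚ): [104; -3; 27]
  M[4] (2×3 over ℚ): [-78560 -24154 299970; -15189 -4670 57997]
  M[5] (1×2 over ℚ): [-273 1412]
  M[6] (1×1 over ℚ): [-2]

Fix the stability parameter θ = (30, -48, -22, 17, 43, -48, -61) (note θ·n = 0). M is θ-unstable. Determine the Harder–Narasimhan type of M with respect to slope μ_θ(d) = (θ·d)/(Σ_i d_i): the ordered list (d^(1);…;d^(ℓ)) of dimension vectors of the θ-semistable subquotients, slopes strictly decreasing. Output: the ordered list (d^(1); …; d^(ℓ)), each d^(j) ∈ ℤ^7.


Interval decomposition of M: I[1,1], I[1,2], I[1,5], I[4,4], I[4,7].
HN type (ℓ=6): μ^(1)=43; μ^(2)=30; μ^(3)=17; μ^(4)=-9; μ^(5)=-49/4; μ^(6)=-40/3

((0, 0, 0, 0, 1, 0, 0); (1, 0, 0, 0, 0, 0, 0); (0, 0, 0, 2, 0, 0, 0); (1, 1, 0, 0, 0, 0, 0); (0, 0, 0, 1, 1, 1, 1); (1, 1, 1, 0, 0, 0, 0))


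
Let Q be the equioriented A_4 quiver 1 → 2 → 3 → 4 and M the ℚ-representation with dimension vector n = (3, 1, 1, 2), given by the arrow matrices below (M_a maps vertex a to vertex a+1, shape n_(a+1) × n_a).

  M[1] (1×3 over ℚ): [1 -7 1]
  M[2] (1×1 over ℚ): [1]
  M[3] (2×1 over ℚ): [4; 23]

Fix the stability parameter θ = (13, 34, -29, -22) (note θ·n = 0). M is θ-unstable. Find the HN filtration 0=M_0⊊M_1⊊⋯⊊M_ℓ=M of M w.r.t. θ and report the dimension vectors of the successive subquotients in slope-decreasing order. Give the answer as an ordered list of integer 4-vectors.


Barcode: M ≅ I[1,1]^2, I[1,4], I[4,4]. HN layers by μ_θ (3 steps, strictly decreasing):
  μ^(1)=13; μ^(2)=-1; μ^(3)=-22

((2, 0, 0, 0); (1, 1, 1, 1); (0, 0, 0, 1))


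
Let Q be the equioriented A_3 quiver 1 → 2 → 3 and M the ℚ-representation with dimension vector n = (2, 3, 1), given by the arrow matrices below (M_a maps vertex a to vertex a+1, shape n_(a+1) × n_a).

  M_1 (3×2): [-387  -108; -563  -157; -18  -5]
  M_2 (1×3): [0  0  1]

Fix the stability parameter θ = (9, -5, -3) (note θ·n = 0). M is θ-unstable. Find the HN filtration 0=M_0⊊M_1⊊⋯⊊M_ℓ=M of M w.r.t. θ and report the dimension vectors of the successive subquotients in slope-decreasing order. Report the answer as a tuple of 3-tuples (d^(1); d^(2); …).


Barcode: M ≅ I[1,2], I[1,3], I[2,2]. HN layers by μ_θ (3 steps, strictly decreasing):
  μ^(1)=2; μ^(2)=1/3; μ^(3)=-5

((1, 1, 0); (1, 1, 1); (0, 1, 0))


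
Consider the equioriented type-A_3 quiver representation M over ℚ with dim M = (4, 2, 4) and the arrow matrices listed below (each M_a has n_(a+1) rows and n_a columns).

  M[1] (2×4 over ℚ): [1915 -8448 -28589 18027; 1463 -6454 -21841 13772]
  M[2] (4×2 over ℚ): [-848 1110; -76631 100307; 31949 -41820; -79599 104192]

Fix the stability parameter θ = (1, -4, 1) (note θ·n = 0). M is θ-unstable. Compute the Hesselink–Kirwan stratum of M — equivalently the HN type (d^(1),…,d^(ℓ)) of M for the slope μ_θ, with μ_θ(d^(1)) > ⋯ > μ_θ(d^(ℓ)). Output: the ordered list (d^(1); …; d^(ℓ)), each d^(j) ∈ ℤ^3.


Barcode: M ≅ I[1,1]^2, I[1,3]^2, I[3,3]^2. HN layers by μ_θ (2 steps, strictly decreasing):
  μ^(1)=1; μ^(2)=-3/2

((2, 0, 4); (2, 2, 0))


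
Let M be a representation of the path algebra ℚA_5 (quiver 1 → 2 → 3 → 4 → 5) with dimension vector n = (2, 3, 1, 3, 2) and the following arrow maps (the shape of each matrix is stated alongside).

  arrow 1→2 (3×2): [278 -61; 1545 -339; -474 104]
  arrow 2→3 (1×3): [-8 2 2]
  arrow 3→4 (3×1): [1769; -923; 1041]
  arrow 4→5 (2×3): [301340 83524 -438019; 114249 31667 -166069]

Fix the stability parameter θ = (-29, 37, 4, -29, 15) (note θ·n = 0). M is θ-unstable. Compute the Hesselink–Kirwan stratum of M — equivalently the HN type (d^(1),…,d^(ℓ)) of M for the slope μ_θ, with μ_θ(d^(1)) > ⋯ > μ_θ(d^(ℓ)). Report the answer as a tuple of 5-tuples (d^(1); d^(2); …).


Interval decomposition of M: I[1,2], I[1,5], I[2,2], I[4,4], I[4,5].
HN type (ℓ=4): μ^(1)=37; μ^(2)=15; μ^(3)=4; μ^(4)=-29

((0, 2, 0, 0, 0); (0, 0, 0, 0, 2); (0, 1, 1, 1, 0); (2, 0, 0, 2, 0))


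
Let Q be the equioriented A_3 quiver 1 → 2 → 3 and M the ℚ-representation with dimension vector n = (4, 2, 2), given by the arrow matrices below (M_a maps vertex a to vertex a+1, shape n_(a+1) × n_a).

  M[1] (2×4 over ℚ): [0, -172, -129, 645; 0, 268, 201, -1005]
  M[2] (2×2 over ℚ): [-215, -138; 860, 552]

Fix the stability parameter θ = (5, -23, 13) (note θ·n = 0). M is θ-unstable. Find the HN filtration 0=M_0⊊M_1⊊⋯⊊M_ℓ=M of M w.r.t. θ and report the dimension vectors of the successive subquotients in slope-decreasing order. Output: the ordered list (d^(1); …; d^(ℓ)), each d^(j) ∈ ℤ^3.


Barcode: M ≅ I[1,1]^3, I[1,3], I[2,2], I[3,3]. HN layers by μ_θ (4 steps, strictly decreasing):
  μ^(1)=13; μ^(2)=5; μ^(3)=-9; μ^(4)=-23

((0, 0, 2); (3, 0, 0); (1, 1, 0); (0, 1, 0))


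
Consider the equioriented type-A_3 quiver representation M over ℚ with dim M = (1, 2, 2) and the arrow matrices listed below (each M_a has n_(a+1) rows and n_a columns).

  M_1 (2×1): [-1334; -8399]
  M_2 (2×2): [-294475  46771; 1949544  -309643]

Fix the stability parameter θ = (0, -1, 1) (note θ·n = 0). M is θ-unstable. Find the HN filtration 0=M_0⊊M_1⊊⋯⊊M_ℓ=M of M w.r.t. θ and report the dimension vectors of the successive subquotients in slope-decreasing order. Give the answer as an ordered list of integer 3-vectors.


Interval decomposition of M: I[1,3], I[2,3].
HN type (ℓ=3): μ^(1)=1; μ^(2)=-1/2; μ^(3)=-1

((0, 0, 2); (1, 1, 0); (0, 1, 0))


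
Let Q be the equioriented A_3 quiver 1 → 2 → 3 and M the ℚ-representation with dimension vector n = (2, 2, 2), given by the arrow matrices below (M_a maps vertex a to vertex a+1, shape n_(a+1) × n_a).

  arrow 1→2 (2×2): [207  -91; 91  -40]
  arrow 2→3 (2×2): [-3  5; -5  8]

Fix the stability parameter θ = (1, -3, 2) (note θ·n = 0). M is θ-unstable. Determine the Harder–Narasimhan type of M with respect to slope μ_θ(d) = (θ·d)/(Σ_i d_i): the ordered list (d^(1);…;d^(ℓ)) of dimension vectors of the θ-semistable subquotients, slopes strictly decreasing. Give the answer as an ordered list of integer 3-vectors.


Via rank(M_{q-1}∘⋯∘M_p): M ≅ I[1,3]^2.
μ_θ-semistable layers: μ^(1)=2; μ^(2)=-1

((0, 0, 2); (2, 2, 0))


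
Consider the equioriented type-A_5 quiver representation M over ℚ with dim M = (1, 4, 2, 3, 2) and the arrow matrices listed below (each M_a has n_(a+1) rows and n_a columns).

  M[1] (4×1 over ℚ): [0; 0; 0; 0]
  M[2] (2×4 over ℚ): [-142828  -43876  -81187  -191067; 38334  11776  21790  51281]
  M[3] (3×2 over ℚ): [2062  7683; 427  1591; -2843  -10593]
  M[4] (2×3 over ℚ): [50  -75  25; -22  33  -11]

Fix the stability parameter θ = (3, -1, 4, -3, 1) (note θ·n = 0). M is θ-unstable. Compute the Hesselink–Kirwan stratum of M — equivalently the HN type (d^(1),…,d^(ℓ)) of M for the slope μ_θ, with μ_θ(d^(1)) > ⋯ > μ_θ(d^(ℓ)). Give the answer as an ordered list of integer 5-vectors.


Interval decomposition of M: I[1,1], I[2,2]^2, I[2,4]^2, I[4,5], I[5,5].
HN type (ℓ=5): μ^(1)=3; μ^(2)=1; μ^(3)=1/2; μ^(4)=-1; μ^(5)=-3

((1, 0, 0, 0, 0); (0, 0, 0, 0, 2); (0, 0, 2, 2, 0); (0, 4, 0, 0, 0); (0, 0, 0, 1, 0))


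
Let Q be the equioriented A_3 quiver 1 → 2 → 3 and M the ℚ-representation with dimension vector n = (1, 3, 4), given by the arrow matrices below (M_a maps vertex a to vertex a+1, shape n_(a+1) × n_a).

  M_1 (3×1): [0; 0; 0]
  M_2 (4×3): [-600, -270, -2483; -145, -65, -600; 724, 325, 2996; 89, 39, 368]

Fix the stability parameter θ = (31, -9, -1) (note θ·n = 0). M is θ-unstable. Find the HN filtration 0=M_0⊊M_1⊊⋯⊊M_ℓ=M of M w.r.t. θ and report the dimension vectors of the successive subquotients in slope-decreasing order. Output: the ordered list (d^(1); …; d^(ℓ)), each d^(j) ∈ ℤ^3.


Interval decomposition of M: I[1,1], I[2,3]^3, I[3,3].
HN type (ℓ=3): μ^(1)=31; μ^(2)=-1; μ^(3)=-9

((1, 0, 0); (0, 0, 4); (0, 3, 0))


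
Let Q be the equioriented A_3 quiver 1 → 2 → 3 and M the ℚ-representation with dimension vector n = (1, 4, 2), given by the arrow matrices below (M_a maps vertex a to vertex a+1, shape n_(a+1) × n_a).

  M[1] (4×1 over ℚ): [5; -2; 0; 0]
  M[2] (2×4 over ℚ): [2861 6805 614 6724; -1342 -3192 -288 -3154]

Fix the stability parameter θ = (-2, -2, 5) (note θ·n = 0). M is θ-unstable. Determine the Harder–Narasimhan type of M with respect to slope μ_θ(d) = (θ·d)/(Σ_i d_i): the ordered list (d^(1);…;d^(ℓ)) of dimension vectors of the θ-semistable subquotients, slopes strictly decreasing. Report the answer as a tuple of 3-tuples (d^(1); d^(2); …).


Barcode: M ≅ I[1,3], I[2,2]^2, I[2,3]. HN layers by μ_θ (2 steps, strictly decreasing):
  μ^(1)=5; μ^(2)=-2

((0, 0, 2); (1, 4, 0))


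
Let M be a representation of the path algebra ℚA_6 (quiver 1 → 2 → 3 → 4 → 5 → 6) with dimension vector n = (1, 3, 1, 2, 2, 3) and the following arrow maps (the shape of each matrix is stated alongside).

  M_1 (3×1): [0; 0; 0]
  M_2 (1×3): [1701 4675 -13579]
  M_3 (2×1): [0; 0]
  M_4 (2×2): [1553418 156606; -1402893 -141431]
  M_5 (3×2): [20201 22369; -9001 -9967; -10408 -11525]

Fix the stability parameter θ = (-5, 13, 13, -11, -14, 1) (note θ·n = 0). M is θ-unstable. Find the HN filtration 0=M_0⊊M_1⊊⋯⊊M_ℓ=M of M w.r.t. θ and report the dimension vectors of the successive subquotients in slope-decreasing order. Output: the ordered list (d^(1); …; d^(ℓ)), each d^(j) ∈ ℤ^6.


Barcode: M ≅ I[1,1], I[2,2]^2, I[2,3], I[4,4], I[4,6], I[5,6], I[6,6]. HN layers by μ_θ (6 steps, strictly decreasing):
  μ^(1)=13; μ^(2)=1; μ^(3)=-5; μ^(4)=-11; μ^(5)=-25/2; μ^(6)=-14

((0, 3, 1, 0, 0, 0); (0, 0, 0, 0, 0, 3); (1, 0, 0, 0, 0, 0); (0, 0, 0, 1, 0, 0); (0, 0, 0, 1, 1, 0); (0, 0, 0, 0, 1, 0))


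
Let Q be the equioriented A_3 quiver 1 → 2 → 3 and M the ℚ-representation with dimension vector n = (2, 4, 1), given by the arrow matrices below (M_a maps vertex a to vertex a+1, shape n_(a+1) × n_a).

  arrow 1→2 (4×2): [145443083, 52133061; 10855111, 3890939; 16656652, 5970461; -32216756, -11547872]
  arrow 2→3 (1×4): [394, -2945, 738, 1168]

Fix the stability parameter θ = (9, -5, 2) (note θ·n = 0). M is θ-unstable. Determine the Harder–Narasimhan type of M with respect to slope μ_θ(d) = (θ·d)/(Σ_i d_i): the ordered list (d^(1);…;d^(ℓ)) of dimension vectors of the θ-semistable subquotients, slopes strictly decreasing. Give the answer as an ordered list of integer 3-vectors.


Via rank(M_{q-1}∘⋯∘M_p): M ≅ I[1,2], I[1,3], I[2,2]^2.
μ_θ-semistable layers: μ^(1)=2; μ^(2)=-5

((2, 2, 1); (0, 2, 0))


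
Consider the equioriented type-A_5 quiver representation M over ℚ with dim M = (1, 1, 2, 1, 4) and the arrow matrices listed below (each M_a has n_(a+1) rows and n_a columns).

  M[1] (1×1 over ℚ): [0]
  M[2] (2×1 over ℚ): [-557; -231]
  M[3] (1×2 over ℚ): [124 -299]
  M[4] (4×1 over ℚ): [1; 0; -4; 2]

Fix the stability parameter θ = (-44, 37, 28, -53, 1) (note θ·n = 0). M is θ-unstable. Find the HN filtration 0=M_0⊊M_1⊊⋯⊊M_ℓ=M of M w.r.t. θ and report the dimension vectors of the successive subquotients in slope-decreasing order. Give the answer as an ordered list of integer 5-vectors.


Interval decomposition of M: I[1,1], I[2,5], I[3,3], I[5,5]^3.
HN type (ℓ=4): μ^(1)=28; μ^(2)=13/4; μ^(3)=1; μ^(4)=-44

((0, 0, 1, 0, 0); (0, 1, 1, 1, 1); (0, 0, 0, 0, 3); (1, 0, 0, 0, 0))


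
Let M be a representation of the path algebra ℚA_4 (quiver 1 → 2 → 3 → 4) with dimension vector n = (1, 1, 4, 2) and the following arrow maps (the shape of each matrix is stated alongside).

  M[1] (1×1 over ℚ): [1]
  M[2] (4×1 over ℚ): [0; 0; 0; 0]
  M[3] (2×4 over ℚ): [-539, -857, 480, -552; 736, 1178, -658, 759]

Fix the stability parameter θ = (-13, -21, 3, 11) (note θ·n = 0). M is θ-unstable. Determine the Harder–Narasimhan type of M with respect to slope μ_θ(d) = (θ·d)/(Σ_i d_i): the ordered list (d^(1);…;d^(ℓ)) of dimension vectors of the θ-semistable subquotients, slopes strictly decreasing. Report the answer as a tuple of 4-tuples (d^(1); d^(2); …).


Interval decomposition of M: I[1,2], I[3,3]^2, I[3,4]^2.
HN type (ℓ=3): μ^(1)=11; μ^(2)=3; μ^(3)=-17

((0, 0, 0, 2); (0, 0, 4, 0); (1, 1, 0, 0))


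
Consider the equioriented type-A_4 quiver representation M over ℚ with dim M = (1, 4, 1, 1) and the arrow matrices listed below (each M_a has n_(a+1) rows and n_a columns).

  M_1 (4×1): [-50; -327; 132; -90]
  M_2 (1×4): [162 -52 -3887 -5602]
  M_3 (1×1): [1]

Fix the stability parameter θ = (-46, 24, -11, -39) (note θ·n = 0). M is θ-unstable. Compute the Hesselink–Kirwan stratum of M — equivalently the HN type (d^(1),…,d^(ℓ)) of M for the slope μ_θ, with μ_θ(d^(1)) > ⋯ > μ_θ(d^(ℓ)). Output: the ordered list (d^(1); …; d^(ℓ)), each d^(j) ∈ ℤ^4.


Barcode: M ≅ I[1,2], I[2,2]^2, I[2,4]. HN layers by μ_θ (3 steps, strictly decreasing):
  μ^(1)=24; μ^(2)=-26/3; μ^(3)=-46

((0, 3, 0, 0); (0, 1, 1, 1); (1, 0, 0, 0))


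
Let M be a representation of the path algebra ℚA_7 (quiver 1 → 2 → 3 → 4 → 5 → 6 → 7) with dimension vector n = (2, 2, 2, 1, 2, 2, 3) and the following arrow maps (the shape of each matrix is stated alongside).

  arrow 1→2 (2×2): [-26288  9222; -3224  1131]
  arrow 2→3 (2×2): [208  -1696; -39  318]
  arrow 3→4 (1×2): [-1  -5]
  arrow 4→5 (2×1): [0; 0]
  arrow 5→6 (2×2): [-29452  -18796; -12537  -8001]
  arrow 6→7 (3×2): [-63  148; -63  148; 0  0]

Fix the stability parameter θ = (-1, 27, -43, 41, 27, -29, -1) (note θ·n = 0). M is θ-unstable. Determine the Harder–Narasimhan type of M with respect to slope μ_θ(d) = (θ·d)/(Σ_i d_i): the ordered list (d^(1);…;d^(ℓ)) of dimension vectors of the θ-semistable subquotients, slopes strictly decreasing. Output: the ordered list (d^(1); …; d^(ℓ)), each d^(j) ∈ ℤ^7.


Interval decomposition of M: I[1,1], I[1,2], I[2,4], I[3,3], I[5,5], I[5,6], I[6,7], I[7,7]^2.
HN type (ℓ=6): μ^(1)=41; μ^(2)=27; μ^(3)=-1; μ^(4)=-8; μ^(5)=-29; μ^(6)=-43

((0, 0, 0, 1, 0, 0, 0); (0, 1, 0, 0, 1, 0, 0); (2, 0, 0, 0, 1, 1, 3); (0, 1, 1, 0, 0, 0, 0); (0, 0, 0, 0, 0, 1, 0); (0, 0, 1, 0, 0, 0, 0))


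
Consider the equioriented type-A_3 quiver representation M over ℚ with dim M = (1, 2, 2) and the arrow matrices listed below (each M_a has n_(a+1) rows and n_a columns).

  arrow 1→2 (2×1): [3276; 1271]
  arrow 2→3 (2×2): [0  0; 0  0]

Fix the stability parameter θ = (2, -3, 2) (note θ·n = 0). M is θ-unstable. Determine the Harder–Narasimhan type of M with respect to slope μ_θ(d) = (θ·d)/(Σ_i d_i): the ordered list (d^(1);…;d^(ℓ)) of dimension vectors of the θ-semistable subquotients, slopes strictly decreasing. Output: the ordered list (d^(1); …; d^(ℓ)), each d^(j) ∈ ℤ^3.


Interval decomposition of M: I[1,2], I[2,2], I[3,3]^2.
HN type (ℓ=3): μ^(1)=2; μ^(2)=-1/2; μ^(3)=-3

((0, 0, 2); (1, 1, 0); (0, 1, 0))


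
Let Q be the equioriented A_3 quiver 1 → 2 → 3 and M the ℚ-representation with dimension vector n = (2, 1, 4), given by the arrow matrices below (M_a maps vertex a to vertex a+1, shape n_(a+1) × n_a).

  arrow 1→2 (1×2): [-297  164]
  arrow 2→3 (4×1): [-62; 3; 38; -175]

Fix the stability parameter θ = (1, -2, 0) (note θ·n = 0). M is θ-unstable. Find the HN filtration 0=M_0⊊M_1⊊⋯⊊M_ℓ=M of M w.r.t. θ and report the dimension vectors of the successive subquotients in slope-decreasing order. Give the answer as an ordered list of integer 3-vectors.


Barcode: M ≅ I[1,1], I[1,3], I[3,3]^3. HN layers by μ_θ (3 steps, strictly decreasing):
  μ^(1)=1; μ^(2)=0; μ^(3)=-1/2

((1, 0, 0); (0, 0, 4); (1, 1, 0))


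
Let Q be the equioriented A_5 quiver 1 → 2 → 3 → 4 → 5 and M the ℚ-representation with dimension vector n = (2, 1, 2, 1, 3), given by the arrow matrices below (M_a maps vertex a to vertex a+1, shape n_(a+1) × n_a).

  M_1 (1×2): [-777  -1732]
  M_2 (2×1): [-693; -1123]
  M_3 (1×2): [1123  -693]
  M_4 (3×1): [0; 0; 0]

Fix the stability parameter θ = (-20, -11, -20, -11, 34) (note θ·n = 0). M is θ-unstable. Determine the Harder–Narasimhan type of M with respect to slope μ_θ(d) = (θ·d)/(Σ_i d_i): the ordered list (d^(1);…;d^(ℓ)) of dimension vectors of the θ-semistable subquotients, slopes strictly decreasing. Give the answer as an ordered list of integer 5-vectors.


Via rank(M_{q-1}∘⋯∘M_p): M ≅ I[1,1], I[1,3], I[3,4], I[5,5]^3.
μ_θ-semistable layers: μ^(1)=34; μ^(2)=-11; μ^(3)=-31/2; μ^(4)=-20

((0, 0, 0, 0, 3); (0, 0, 0, 1, 0); (0, 1, 1, 0, 0); (2, 0, 1, 0, 0))


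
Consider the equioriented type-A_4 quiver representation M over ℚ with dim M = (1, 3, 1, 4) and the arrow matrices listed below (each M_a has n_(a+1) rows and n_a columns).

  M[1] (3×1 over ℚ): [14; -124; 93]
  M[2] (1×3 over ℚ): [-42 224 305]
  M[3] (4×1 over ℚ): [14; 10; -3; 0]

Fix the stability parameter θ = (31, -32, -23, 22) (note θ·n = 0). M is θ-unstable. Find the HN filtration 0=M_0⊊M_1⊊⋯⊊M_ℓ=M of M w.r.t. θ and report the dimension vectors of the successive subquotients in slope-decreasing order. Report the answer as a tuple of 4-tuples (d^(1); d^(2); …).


Barcode: M ≅ I[1,4], I[2,2]^2, I[4,4]^3. HN layers by μ_θ (3 steps, strictly decreasing):
  μ^(1)=22; μ^(2)=-8; μ^(3)=-32

((0, 0, 0, 4); (1, 1, 1, 0); (0, 2, 0, 0))


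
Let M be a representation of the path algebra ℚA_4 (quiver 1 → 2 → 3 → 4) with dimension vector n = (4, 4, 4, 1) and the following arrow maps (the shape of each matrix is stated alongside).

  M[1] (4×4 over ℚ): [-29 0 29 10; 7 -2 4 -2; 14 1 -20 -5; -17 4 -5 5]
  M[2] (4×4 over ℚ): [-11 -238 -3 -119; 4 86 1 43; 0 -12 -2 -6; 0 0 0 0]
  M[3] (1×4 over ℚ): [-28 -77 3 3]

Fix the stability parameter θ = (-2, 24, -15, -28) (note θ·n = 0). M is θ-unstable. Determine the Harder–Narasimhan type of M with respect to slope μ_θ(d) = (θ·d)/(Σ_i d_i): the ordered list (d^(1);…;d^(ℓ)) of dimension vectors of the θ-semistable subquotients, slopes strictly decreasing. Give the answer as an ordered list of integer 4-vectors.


Interval decomposition of M: I[1,2]^2, I[1,3], I[1,4], I[3,3]^2.
HN type (ℓ=5): μ^(1)=24; μ^(2)=9/2; μ^(3)=-2; μ^(4)=-21/4; μ^(5)=-15

((0, 2, 0, 0); (0, 1, 1, 0); (3, 0, 0, 0); (1, 1, 1, 1); (0, 0, 2, 0))


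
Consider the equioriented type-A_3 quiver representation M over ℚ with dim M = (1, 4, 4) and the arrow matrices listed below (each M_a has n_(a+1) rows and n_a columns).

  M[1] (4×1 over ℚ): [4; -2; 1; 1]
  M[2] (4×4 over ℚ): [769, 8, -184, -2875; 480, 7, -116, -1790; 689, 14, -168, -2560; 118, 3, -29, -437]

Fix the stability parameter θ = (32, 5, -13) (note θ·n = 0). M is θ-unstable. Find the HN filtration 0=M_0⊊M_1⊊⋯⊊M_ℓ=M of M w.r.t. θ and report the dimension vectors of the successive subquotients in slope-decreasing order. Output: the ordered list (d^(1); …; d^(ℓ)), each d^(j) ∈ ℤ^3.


Via rank(M_{q-1}∘⋯∘M_p): M ≅ I[1,3], I[2,3]^3.
μ_θ-semistable layers: μ^(1)=8; μ^(2)=-4

((1, 1, 1); (0, 3, 3))


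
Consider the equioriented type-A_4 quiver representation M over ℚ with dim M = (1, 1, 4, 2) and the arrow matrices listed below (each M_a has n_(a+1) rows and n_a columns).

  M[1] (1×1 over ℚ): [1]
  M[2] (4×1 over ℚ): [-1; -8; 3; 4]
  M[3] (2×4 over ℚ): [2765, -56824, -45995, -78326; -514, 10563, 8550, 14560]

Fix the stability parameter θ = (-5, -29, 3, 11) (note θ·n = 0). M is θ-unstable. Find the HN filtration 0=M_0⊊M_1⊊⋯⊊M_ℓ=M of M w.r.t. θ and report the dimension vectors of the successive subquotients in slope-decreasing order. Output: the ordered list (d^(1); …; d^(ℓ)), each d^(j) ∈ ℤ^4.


Interval decomposition of M: I[1,4], I[3,3]^2, I[3,4].
HN type (ℓ=3): μ^(1)=11; μ^(2)=3; μ^(3)=-17

((0, 0, 0, 2); (0, 0, 4, 0); (1, 1, 0, 0))


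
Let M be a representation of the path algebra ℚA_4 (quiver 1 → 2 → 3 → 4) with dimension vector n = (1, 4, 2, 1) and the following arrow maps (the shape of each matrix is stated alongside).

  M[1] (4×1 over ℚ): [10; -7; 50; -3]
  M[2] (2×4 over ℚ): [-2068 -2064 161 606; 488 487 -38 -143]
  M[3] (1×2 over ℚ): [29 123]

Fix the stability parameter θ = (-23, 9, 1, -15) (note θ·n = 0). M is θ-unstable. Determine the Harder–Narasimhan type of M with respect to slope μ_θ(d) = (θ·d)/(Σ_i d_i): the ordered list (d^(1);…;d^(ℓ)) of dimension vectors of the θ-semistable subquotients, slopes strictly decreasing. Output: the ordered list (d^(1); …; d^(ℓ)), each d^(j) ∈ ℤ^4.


Interval decomposition of M: I[1,2], I[2,2], I[2,3], I[2,4].
HN type (ℓ=4): μ^(1)=9; μ^(2)=5; μ^(3)=-5/3; μ^(4)=-23

((0, 2, 0, 0); (0, 1, 1, 0); (0, 1, 1, 1); (1, 0, 0, 0))


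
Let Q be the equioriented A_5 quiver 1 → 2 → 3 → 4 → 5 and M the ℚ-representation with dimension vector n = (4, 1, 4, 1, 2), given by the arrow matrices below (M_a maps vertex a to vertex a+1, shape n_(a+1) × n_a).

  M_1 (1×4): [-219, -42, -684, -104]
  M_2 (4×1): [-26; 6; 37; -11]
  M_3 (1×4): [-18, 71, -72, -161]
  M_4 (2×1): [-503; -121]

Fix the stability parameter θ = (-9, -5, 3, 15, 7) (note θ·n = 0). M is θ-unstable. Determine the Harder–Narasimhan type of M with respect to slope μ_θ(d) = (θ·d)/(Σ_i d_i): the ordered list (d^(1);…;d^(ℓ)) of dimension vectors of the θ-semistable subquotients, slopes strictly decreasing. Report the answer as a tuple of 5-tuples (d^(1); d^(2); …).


Barcode: M ≅ I[1,1]^3, I[1,5], I[3,3]^3, I[5,5]. HN layers by μ_θ (5 steps, strictly decreasing):
  μ^(1)=11; μ^(2)=7; μ^(3)=3; μ^(4)=-5; μ^(5)=-9

((0, 0, 0, 1, 1); (0, 0, 0, 0, 1); (0, 0, 4, 0, 0); (0, 1, 0, 0, 0); (4, 0, 0, 0, 0))


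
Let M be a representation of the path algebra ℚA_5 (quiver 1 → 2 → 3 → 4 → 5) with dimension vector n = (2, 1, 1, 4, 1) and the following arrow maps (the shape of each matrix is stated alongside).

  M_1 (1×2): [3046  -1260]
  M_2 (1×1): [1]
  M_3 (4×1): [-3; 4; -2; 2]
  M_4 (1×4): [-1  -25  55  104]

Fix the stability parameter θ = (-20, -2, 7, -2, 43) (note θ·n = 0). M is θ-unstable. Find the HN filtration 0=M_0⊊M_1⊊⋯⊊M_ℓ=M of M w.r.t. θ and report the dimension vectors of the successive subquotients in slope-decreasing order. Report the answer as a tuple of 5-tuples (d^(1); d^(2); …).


Barcode: M ≅ I[1,1], I[1,5], I[4,4]^3. HN layers by μ_θ (4 steps, strictly decreasing):
  μ^(1)=43; μ^(2)=5/2; μ^(3)=-2; μ^(4)=-20

((0, 0, 0, 0, 1); (0, 0, 1, 1, 0); (0, 1, 0, 3, 0); (2, 0, 0, 0, 0))


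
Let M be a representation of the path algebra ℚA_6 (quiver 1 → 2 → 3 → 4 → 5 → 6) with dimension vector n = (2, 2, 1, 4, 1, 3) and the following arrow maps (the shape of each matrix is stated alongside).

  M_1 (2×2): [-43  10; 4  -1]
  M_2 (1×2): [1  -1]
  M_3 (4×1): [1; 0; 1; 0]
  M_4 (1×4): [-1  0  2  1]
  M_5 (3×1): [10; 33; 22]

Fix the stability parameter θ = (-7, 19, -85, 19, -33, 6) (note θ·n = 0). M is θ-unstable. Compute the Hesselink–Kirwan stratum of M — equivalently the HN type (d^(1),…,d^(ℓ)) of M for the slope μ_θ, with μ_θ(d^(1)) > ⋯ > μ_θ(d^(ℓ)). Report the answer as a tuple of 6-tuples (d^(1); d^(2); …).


Via rank(M_{q-1}∘⋯∘M_p): M ≅ I[1,2], I[1,6], I[4,4]^3, I[6,6]^2.
μ_θ-semistable layers: μ^(1)=19; μ^(2)=6; μ^(3)=-7; μ^(4)=-73/3

((0, 1, 0, 3, 0, 0); (0, 0, 0, 0, 0, 3); (1, 0, 0, 1, 1, 0); (1, 1, 1, 0, 0, 0))


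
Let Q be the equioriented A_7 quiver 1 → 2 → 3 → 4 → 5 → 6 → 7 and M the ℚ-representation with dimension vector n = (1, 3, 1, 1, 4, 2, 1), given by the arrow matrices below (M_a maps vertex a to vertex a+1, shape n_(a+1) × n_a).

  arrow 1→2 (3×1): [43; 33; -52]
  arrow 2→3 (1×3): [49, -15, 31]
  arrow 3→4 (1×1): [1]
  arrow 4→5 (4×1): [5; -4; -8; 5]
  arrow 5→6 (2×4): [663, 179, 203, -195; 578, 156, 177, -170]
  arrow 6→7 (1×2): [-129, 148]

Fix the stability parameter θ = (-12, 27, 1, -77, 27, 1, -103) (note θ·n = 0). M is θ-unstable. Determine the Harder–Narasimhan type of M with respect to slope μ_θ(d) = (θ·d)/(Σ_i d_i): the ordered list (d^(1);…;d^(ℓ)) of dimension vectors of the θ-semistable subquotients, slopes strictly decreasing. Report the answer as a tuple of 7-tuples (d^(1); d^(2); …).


Barcode: M ≅ I[1,2], I[2,2], I[2,5], I[5,5], I[5,6], I[5,7]. HN layers by μ_θ (5 steps, strictly decreasing):
  μ^(1)=27; μ^(2)=14; μ^(3)=-12; μ^(4)=-49/3; μ^(5)=-25

((0, 2, 0, 0, 2, 0, 0); (0, 0, 0, 0, 1, 1, 0); (1, 0, 0, 0, 0, 0, 0); (0, 1, 1, 1, 0, 0, 0); (0, 0, 0, 0, 1, 1, 1))


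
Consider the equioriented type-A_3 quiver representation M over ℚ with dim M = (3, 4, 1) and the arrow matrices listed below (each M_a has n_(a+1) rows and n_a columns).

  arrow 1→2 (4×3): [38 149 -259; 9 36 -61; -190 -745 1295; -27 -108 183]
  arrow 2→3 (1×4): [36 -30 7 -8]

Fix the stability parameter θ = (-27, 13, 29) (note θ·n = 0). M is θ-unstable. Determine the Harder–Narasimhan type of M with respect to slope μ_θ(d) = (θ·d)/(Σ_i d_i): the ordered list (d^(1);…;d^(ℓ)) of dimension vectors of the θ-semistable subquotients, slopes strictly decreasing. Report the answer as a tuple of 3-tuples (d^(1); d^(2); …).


Interval decomposition of M: I[1,1], I[1,2], I[1,3], I[2,2]^2.
HN type (ℓ=3): μ^(1)=29; μ^(2)=13; μ^(3)=-27

((0, 0, 1); (0, 4, 0); (3, 0, 0))


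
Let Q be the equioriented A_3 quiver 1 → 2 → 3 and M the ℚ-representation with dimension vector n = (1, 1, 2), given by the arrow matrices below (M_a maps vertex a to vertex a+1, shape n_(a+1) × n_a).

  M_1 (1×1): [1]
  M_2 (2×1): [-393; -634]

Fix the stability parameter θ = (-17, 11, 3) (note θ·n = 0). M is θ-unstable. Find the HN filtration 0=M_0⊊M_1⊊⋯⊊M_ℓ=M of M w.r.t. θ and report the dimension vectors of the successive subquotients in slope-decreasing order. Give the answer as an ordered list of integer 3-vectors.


Via rank(M_{q-1}∘⋯∘M_p): M ≅ I[1,3], I[3,3].
μ_θ-semistable layers: μ^(1)=7; μ^(2)=3; μ^(3)=-17

((0, 1, 1); (0, 0, 1); (1, 0, 0))


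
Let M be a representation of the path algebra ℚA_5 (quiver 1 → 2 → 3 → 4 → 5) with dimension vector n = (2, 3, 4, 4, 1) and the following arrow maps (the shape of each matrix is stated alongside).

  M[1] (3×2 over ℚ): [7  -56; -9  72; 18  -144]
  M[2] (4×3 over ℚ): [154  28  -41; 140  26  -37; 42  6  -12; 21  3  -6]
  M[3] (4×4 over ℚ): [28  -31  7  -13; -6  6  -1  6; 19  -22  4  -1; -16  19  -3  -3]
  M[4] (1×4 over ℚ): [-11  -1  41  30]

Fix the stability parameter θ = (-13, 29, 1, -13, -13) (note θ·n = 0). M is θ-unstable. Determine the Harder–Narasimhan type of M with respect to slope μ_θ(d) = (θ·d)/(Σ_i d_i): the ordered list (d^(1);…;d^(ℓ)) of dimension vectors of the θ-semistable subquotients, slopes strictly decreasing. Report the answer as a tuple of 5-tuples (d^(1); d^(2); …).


Via rank(M_{q-1}∘⋯∘M_p): M ≅ I[1,1], I[1,4], I[2,2], I[2,3], I[3,4], I[3,5], I[4,4].
μ_θ-semistable layers: μ^(1)=29; μ^(2)=15; μ^(3)=17/3; μ^(4)=-6; μ^(5)=-25/3; μ^(6)=-13

((0, 1, 0, 0, 0); (0, 1, 1, 0, 0); (0, 1, 1, 1, 0); (0, 0, 1, 1, 0); (0, 0, 1, 1, 1); (2, 0, 0, 1, 0))


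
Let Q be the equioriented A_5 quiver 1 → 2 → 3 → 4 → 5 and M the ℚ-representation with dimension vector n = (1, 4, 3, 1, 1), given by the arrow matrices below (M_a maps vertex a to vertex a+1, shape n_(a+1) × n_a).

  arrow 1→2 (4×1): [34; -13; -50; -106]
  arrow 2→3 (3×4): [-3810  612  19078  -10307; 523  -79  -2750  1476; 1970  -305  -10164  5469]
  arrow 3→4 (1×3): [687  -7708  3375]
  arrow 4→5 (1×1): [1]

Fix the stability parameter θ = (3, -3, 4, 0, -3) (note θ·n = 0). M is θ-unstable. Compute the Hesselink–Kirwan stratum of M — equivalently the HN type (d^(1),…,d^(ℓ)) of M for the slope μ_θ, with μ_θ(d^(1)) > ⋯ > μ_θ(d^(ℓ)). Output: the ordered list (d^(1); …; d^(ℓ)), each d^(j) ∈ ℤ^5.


Via rank(M_{q-1}∘⋯∘M_p): M ≅ I[1,5], I[2,2], I[2,3]^2.
μ_θ-semistable layers: μ^(1)=4; μ^(2)=1/3; μ^(3)=0; μ^(4)=-3

((0, 0, 2, 0, 0); (0, 0, 1, 1, 1); (1, 1, 0, 0, 0); (0, 3, 0, 0, 0))


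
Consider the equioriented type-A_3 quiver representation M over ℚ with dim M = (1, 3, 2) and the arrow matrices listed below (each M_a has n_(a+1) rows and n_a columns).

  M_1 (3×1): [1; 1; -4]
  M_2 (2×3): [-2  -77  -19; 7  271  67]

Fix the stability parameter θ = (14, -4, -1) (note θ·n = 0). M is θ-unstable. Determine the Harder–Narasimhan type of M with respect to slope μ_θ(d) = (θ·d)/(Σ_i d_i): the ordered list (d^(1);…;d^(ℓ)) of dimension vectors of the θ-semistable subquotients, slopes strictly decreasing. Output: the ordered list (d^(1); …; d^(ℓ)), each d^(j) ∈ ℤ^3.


Via rank(M_{q-1}∘⋯∘M_p): M ≅ I[1,3], I[2,2], I[2,3].
μ_θ-semistable layers: μ^(1)=3; μ^(2)=-1; μ^(3)=-4

((1, 1, 1); (0, 0, 1); (0, 2, 0))


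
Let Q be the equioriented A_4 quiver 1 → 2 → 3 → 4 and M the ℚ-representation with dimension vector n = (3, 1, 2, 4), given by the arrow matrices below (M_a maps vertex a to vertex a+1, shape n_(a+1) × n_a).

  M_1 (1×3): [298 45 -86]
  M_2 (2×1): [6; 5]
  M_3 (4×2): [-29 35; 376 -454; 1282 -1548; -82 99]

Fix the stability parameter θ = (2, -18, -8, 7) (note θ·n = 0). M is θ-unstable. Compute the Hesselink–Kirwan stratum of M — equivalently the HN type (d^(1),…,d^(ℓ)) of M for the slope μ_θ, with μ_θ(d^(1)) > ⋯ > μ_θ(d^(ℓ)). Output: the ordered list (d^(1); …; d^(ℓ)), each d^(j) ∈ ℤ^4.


Interval decomposition of M: I[1,1]^2, I[1,4], I[3,4], I[4,4]^2.
HN type (ℓ=3): μ^(1)=7; μ^(2)=2; μ^(3)=-8

((0, 0, 0, 4); (2, 0, 0, 0); (1, 1, 2, 0))


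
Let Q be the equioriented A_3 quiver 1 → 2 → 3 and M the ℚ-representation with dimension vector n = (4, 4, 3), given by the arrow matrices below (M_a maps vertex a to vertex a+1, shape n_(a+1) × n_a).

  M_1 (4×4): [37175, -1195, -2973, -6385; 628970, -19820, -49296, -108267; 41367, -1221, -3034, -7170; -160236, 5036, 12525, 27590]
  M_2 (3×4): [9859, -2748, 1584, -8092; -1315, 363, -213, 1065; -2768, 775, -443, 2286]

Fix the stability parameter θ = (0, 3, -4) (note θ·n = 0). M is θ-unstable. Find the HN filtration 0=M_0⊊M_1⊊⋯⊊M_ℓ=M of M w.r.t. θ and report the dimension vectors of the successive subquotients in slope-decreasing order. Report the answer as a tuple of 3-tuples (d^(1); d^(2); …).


Via rank(M_{q-1}∘⋯∘M_p): M ≅ I[1,2], I[1,3]^3.
μ_θ-semistable layers: μ^(1)=3; μ^(2)=0; μ^(3)=-1/3

((0, 1, 0); (1, 0, 0); (3, 3, 3))


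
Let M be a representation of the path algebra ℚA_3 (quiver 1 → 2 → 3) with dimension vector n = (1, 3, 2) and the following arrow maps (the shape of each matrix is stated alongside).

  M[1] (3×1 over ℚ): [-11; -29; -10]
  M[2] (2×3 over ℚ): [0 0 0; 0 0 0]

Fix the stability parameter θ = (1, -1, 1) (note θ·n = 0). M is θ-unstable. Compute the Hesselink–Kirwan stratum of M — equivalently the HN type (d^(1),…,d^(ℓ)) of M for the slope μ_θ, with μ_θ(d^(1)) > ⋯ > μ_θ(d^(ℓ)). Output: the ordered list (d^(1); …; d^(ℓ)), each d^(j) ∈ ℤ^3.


Barcode: M ≅ I[1,2], I[2,2]^2, I[3,3]^2. HN layers by μ_θ (3 steps, strictly decreasing):
  μ^(1)=1; μ^(2)=0; μ^(3)=-1

((0, 0, 2); (1, 1, 0); (0, 2, 0))


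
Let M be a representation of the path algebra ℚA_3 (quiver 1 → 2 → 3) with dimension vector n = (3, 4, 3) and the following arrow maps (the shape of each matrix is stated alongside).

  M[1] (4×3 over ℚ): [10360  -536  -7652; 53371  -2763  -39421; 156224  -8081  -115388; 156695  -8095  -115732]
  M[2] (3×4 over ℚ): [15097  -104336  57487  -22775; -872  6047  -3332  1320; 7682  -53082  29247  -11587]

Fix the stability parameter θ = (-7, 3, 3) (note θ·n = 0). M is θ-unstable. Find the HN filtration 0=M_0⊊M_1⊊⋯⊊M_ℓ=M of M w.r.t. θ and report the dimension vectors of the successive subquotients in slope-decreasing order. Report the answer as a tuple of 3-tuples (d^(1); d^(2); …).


Barcode: M ≅ I[1,2], I[1,3]^2, I[2,3]. HN layers by μ_θ (2 steps, strictly decreasing):
  μ^(1)=3; μ^(2)=-7

((0, 4, 3); (3, 0, 0))


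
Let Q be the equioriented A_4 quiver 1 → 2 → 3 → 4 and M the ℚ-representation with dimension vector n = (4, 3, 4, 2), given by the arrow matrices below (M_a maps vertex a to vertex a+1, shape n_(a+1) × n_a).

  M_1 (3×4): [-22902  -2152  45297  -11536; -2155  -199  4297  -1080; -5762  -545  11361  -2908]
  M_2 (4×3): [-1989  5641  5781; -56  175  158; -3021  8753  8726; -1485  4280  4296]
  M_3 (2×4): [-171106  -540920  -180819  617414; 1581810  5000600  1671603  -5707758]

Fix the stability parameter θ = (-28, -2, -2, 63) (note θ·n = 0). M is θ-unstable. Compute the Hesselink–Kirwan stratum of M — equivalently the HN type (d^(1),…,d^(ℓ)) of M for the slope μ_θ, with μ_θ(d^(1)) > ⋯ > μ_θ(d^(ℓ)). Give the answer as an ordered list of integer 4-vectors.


Interval decomposition of M: I[1,1], I[1,3], I[1,4]^2, I[3,3].
HN type (ℓ=3): μ^(1)=63; μ^(2)=-2; μ^(3)=-28

((0, 0, 0, 2); (0, 3, 4, 0); (4, 0, 0, 0))


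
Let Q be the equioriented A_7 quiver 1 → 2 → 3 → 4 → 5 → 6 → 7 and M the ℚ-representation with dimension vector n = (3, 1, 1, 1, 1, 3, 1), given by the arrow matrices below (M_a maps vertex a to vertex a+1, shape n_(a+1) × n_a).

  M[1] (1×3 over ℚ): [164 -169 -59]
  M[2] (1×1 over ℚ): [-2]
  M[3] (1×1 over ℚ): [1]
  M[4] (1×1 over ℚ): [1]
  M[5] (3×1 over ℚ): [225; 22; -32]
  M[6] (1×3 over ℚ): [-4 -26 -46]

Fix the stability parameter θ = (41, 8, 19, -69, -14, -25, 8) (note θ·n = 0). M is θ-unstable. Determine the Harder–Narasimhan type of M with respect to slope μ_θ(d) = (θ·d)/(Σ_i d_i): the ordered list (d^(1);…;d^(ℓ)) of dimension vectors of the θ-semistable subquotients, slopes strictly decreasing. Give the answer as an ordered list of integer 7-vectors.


Via rank(M_{q-1}∘⋯∘M_p): M ≅ I[1,1]^2, I[1,6], I[6,6], I[6,7].
μ_θ-semistable layers: μ^(1)=41; μ^(2)=8; μ^(3)=-20/3; μ^(4)=-25

((2, 0, 0, 0, 0, 0, 0); (0, 0, 0, 0, 0, 0, 1); (1, 1, 1, 1, 1, 1, 0); (0, 0, 0, 0, 0, 2, 0))


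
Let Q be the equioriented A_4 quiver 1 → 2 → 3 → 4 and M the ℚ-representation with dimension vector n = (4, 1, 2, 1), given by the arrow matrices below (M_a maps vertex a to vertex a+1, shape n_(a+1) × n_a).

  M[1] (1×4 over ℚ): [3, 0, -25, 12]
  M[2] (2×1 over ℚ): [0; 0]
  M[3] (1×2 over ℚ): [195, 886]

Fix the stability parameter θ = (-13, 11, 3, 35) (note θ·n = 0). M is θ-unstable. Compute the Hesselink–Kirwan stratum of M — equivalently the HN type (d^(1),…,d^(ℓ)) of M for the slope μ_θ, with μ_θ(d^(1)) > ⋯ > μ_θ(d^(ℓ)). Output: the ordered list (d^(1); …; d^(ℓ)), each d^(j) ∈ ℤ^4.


Barcode: M ≅ I[1,1]^3, I[1,2], I[3,3], I[3,4]. HN layers by μ_θ (4 steps, strictly decreasing):
  μ^(1)=35; μ^(2)=11; μ^(3)=3; μ^(4)=-13

((0, 0, 0, 1); (0, 1, 0, 0); (0, 0, 2, 0); (4, 0, 0, 0))


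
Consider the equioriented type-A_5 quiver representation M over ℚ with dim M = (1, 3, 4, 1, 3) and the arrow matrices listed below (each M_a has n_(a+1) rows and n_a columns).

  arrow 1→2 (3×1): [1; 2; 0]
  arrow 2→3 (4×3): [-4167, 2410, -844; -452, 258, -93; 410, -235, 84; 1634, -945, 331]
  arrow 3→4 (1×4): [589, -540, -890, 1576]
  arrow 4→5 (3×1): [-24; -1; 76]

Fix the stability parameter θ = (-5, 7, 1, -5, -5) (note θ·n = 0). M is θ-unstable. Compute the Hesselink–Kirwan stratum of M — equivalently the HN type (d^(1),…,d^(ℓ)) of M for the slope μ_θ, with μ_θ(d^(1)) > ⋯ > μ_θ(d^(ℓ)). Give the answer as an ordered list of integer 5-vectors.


Barcode: M ≅ I[1,5], I[2,3]^2, I[3,3], I[5,5]^2. HN layers by μ_θ (4 steps, strictly decreasing):
  μ^(1)=4; μ^(2)=1; μ^(3)=-1/2; μ^(4)=-5

((0, 2, 2, 0, 0); (0, 0, 1, 0, 0); (0, 1, 1, 1, 1); (1, 0, 0, 0, 2))


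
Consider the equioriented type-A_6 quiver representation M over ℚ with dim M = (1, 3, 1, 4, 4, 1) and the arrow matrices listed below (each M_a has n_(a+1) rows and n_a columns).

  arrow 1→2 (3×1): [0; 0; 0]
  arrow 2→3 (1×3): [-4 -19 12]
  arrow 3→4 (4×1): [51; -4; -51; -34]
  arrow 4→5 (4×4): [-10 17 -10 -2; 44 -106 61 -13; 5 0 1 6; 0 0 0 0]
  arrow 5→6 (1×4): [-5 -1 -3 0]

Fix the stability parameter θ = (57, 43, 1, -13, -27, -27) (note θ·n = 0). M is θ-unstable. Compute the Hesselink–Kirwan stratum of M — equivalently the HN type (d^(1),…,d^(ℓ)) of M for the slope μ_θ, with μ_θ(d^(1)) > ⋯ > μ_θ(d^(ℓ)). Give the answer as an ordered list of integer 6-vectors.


Via rank(M_{q-1}∘⋯∘M_p): M ≅ I[1,1], I[2,2]^2, I[2,6], I[4,4], I[4,5]^2, I[5,5].
μ_θ-semistable layers: μ^(1)=57; μ^(2)=43; μ^(3)=-23/5; μ^(4)=-13; μ^(5)=-20; μ^(6)=-27

((1, 0, 0, 0, 0, 0); (0, 2, 0, 0, 0, 0); (0, 1, 1, 1, 1, 1); (0, 0, 0, 1, 0, 0); (0, 0, 0, 2, 2, 0); (0, 0, 0, 0, 1, 0))


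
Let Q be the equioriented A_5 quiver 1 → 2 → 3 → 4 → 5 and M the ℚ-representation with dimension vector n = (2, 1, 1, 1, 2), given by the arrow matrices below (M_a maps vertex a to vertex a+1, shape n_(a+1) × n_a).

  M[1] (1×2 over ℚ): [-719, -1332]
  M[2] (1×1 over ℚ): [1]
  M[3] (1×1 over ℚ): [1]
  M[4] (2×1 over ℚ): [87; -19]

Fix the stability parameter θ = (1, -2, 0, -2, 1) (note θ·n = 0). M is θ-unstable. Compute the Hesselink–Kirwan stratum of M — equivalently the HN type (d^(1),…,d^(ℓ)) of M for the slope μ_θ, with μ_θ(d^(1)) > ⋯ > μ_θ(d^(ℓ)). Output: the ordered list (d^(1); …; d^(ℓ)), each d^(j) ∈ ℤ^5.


Interval decomposition of M: I[1,1], I[1,5], I[5,5].
HN type (ℓ=2): μ^(1)=1; μ^(2)=-3/4

((1, 0, 0, 0, 2); (1, 1, 1, 1, 0))


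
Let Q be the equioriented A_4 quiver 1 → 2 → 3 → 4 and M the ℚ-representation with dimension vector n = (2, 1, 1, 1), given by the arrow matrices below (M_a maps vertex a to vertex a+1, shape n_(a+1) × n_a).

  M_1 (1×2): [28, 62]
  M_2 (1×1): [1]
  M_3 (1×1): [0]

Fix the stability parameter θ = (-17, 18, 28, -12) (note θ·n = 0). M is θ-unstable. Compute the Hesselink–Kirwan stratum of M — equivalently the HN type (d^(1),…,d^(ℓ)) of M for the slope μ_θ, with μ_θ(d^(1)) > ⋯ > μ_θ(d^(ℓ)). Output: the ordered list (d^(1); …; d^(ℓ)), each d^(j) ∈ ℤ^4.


Barcode: M ≅ I[1,1], I[1,3], I[4,4]. HN layers by μ_θ (4 steps, strictly decreasing):
  μ^(1)=28; μ^(2)=18; μ^(3)=-12; μ^(4)=-17

((0, 0, 1, 0); (0, 1, 0, 0); (0, 0, 0, 1); (2, 0, 0, 0))


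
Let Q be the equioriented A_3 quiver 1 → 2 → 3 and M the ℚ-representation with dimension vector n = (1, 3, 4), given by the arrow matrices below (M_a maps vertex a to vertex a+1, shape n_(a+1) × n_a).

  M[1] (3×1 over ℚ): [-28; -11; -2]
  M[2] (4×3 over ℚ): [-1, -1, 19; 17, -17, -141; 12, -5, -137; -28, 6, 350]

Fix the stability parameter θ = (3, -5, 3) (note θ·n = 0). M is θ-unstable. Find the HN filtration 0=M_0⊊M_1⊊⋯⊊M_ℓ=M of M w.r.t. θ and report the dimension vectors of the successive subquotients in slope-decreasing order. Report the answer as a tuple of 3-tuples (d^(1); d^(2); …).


Interval decomposition of M: I[1,3], I[2,2], I[2,3], I[3,3]^2.
HN type (ℓ=3): μ^(1)=3; μ^(2)=-1; μ^(3)=-5

((0, 0, 4); (1, 1, 0); (0, 2, 0))


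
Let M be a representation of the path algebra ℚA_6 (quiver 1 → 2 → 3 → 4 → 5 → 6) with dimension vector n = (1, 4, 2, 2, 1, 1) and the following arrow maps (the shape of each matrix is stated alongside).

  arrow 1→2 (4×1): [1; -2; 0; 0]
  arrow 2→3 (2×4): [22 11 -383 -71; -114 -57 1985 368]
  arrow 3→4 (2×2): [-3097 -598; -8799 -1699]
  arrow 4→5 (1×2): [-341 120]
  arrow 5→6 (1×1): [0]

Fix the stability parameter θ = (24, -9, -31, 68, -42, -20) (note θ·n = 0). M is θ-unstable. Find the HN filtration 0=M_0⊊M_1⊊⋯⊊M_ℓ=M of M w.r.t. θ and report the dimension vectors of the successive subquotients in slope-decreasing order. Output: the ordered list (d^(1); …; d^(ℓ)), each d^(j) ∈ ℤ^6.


Via rank(M_{q-1}∘⋯∘M_p): M ≅ I[1,2], I[2,2], I[2,4], I[2,5], I[6,6].
μ_θ-semistable layers: μ^(1)=68; μ^(2)=13; μ^(3)=15/2; μ^(4)=-9; μ^(5)=-20

((0, 0, 0, 1, 0, 0); (0, 0, 0, 1, 1, 0); (1, 1, 0, 0, 0, 0); (0, 1, 0, 0, 0, 0); (0, 2, 2, 0, 0, 1))
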